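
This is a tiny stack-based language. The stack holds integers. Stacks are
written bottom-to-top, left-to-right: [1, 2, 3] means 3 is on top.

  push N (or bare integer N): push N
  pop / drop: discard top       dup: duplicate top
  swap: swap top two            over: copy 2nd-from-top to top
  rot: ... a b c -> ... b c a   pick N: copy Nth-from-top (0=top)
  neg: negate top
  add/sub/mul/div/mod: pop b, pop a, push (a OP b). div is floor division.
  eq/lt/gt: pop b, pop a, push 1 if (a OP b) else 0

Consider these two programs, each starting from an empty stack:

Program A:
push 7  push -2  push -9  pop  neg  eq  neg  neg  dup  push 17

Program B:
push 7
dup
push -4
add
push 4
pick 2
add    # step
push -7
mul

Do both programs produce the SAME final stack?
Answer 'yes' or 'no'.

Program A trace:
  After 'push 7': [7]
  After 'push -2': [7, -2]
  After 'push -9': [7, -2, -9]
  After 'pop': [7, -2]
  After 'neg': [7, 2]
  After 'eq': [0]
  After 'neg': [0]
  After 'neg': [0]
  After 'dup': [0, 0]
  After 'push 17': [0, 0, 17]
Program A final stack: [0, 0, 17]

Program B trace:
  After 'push 7': [7]
  After 'dup': [7, 7]
  After 'push -4': [7, 7, -4]
  After 'add': [7, 3]
  After 'push 4': [7, 3, 4]
  After 'pick 2': [7, 3, 4, 7]
  After 'add': [7, 3, 11]
  After 'push -7': [7, 3, 11, -7]
  After 'mul': [7, 3, -77]
Program B final stack: [7, 3, -77]
Same: no

Answer: no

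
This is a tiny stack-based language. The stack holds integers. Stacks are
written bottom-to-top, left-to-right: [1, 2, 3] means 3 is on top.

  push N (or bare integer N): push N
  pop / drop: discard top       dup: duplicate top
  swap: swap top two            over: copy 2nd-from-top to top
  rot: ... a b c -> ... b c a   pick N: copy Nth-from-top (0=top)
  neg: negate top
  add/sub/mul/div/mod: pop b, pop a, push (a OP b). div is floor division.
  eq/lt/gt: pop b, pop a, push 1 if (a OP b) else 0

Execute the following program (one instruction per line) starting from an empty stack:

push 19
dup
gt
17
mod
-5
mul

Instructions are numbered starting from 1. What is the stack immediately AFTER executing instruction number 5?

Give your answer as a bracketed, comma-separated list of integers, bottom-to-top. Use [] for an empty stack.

Answer: [0]

Derivation:
Step 1 ('push 19'): [19]
Step 2 ('dup'): [19, 19]
Step 3 ('gt'): [0]
Step 4 ('17'): [0, 17]
Step 5 ('mod'): [0]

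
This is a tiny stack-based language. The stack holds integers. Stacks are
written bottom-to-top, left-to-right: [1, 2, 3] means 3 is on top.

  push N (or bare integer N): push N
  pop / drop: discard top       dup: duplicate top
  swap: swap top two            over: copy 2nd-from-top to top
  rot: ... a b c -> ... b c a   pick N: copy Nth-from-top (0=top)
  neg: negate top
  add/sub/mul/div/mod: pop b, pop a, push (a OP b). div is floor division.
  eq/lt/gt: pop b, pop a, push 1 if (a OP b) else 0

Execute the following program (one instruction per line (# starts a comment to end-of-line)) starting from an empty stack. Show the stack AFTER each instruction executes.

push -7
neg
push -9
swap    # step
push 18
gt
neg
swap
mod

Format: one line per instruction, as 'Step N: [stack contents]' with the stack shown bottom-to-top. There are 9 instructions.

Step 1: [-7]
Step 2: [7]
Step 3: [7, -9]
Step 4: [-9, 7]
Step 5: [-9, 7, 18]
Step 6: [-9, 0]
Step 7: [-9, 0]
Step 8: [0, -9]
Step 9: [0]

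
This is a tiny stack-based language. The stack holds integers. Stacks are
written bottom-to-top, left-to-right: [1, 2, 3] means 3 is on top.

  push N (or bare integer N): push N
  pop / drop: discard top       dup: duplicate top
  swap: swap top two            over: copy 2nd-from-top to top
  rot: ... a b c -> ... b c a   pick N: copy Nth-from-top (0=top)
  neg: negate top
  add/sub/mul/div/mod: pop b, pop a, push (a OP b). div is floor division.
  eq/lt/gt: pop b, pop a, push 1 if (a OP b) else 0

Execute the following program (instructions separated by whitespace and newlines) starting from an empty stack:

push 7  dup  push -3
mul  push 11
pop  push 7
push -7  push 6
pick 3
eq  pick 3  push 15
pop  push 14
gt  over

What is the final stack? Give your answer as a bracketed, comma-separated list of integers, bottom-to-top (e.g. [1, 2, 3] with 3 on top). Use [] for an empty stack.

After 'push 7': [7]
After 'dup': [7, 7]
After 'push -3': [7, 7, -3]
After 'mul': [7, -21]
After 'push 11': [7, -21, 11]
After 'pop': [7, -21]
After 'push 7': [7, -21, 7]
After 'push -7': [7, -21, 7, -7]
After 'push 6': [7, -21, 7, -7, 6]
After 'pick 3': [7, -21, 7, -7, 6, -21]
After 'eq': [7, -21, 7, -7, 0]
After 'pick 3': [7, -21, 7, -7, 0, -21]
After 'push 15': [7, -21, 7, -7, 0, -21, 15]
After 'pop': [7, -21, 7, -7, 0, -21]
After 'push 14': [7, -21, 7, -7, 0, -21, 14]
After 'gt': [7, -21, 7, -7, 0, 0]
After 'over': [7, -21, 7, -7, 0, 0, 0]

Answer: [7, -21, 7, -7, 0, 0, 0]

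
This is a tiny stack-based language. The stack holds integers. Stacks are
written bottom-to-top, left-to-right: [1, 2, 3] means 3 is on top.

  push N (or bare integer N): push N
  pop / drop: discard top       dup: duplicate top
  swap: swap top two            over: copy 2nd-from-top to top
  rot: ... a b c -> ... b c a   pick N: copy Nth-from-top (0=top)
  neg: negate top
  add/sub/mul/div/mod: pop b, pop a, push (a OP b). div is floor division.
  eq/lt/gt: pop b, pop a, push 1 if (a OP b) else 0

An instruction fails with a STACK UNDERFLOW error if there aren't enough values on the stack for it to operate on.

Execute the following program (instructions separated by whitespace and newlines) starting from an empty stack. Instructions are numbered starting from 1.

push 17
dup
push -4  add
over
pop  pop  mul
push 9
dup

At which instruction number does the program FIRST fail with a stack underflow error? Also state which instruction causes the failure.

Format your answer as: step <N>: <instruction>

Answer: step 8: mul

Derivation:
Step 1 ('push 17'): stack = [17], depth = 1
Step 2 ('dup'): stack = [17, 17], depth = 2
Step 3 ('push -4'): stack = [17, 17, -4], depth = 3
Step 4 ('add'): stack = [17, 13], depth = 2
Step 5 ('over'): stack = [17, 13, 17], depth = 3
Step 6 ('pop'): stack = [17, 13], depth = 2
Step 7 ('pop'): stack = [17], depth = 1
Step 8 ('mul'): needs 2 value(s) but depth is 1 — STACK UNDERFLOW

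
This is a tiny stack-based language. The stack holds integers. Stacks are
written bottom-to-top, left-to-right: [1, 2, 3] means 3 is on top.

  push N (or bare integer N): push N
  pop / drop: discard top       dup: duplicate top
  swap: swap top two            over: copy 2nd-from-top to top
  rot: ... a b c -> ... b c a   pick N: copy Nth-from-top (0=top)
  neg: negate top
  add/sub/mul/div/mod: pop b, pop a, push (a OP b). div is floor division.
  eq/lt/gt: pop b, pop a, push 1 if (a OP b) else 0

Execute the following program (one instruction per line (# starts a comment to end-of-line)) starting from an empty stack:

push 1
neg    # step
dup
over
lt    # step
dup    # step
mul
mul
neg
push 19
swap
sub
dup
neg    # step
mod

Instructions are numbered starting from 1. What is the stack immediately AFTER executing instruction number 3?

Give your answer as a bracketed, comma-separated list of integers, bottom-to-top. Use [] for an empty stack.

Step 1 ('push 1'): [1]
Step 2 ('neg'): [-1]
Step 3 ('dup'): [-1, -1]

Answer: [-1, -1]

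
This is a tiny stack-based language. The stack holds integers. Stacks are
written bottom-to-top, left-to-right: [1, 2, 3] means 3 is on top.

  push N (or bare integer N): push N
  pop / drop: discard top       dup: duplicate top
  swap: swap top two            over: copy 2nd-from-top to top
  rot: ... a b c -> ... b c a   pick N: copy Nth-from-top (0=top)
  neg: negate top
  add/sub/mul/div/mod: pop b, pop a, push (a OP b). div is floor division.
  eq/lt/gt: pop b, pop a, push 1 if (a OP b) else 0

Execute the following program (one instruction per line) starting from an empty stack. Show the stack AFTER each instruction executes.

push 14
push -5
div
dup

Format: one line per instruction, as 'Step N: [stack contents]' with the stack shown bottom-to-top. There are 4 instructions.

Step 1: [14]
Step 2: [14, -5]
Step 3: [-3]
Step 4: [-3, -3]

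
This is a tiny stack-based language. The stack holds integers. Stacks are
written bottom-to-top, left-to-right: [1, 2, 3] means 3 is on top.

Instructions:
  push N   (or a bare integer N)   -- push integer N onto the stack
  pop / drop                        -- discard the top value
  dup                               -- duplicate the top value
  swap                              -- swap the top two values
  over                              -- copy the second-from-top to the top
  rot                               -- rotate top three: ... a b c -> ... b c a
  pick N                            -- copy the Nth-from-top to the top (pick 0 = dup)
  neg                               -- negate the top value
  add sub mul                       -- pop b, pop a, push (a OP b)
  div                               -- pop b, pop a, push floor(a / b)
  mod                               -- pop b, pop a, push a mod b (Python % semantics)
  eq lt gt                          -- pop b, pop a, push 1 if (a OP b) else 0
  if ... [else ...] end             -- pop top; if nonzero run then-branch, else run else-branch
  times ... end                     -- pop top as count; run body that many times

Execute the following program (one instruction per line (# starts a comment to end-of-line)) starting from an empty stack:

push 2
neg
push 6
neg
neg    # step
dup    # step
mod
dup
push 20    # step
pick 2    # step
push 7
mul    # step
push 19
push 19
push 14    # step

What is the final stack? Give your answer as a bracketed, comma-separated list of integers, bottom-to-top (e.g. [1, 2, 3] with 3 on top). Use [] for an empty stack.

Answer: [-2, 0, 0, 20, 0, 19, 19, 14]

Derivation:
After 'push 2': [2]
After 'neg': [-2]
After 'push 6': [-2, 6]
After 'neg': [-2, -6]
After 'neg': [-2, 6]
After 'dup': [-2, 6, 6]
After 'mod': [-2, 0]
After 'dup': [-2, 0, 0]
After 'push 20': [-2, 0, 0, 20]
After 'pick 2': [-2, 0, 0, 20, 0]
After 'push 7': [-2, 0, 0, 20, 0, 7]
After 'mul': [-2, 0, 0, 20, 0]
After 'push 19': [-2, 0, 0, 20, 0, 19]
After 'push 19': [-2, 0, 0, 20, 0, 19, 19]
After 'push 14': [-2, 0, 0, 20, 0, 19, 19, 14]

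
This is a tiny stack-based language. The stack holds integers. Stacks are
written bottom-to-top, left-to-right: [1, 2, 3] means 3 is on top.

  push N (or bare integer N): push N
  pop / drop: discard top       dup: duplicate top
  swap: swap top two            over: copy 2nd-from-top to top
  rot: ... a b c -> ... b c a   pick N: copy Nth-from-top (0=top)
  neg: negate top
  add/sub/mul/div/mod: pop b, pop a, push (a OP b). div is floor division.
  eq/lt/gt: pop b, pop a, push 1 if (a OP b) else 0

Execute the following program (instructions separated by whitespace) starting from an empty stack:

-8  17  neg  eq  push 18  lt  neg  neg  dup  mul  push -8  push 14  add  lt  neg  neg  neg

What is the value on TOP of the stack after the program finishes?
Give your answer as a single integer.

Answer: -1

Derivation:
After 'push -8': [-8]
After 'push 17': [-8, 17]
After 'neg': [-8, -17]
After 'eq': [0]
After 'push 18': [0, 18]
After 'lt': [1]
After 'neg': [-1]
After 'neg': [1]
After 'dup': [1, 1]
After 'mul': [1]
After 'push -8': [1, -8]
After 'push 14': [1, -8, 14]
After 'add': [1, 6]
After 'lt': [1]
After 'neg': [-1]
After 'neg': [1]
After 'neg': [-1]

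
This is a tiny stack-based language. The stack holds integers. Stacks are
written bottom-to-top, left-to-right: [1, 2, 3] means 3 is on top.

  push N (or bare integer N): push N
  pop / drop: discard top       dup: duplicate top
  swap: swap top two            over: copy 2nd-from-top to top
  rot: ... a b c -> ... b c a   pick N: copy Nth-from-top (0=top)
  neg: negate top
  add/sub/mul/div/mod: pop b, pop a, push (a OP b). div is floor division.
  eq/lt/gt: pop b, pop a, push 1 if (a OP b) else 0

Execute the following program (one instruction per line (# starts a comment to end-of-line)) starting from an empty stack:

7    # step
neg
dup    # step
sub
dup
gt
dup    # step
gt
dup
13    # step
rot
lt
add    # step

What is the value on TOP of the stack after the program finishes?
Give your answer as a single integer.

After 'push 7': [7]
After 'neg': [-7]
After 'dup': [-7, -7]
After 'sub': [0]
After 'dup': [0, 0]
After 'gt': [0]
After 'dup': [0, 0]
After 'gt': [0]
After 'dup': [0, 0]
After 'push 13': [0, 0, 13]
After 'rot': [0, 13, 0]
After 'lt': [0, 0]
After 'add': [0]

Answer: 0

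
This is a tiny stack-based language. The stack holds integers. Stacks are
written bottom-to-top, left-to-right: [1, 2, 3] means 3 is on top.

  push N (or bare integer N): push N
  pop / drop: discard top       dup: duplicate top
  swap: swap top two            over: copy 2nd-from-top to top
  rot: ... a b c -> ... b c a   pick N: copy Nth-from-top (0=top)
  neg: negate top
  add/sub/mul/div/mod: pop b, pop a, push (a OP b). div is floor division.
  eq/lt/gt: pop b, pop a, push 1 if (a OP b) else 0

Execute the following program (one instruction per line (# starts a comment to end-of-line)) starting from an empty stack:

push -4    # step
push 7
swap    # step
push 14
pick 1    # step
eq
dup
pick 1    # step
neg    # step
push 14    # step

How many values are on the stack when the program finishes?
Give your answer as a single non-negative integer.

Answer: 6

Derivation:
After 'push -4': stack = [-4] (depth 1)
After 'push 7': stack = [-4, 7] (depth 2)
After 'swap': stack = [7, -4] (depth 2)
After 'push 14': stack = [7, -4, 14] (depth 3)
After 'pick 1': stack = [7, -4, 14, -4] (depth 4)
After 'eq': stack = [7, -4, 0] (depth 3)
After 'dup': stack = [7, -4, 0, 0] (depth 4)
After 'pick 1': stack = [7, -4, 0, 0, 0] (depth 5)
After 'neg': stack = [7, -4, 0, 0, 0] (depth 5)
After 'push 14': stack = [7, -4, 0, 0, 0, 14] (depth 6)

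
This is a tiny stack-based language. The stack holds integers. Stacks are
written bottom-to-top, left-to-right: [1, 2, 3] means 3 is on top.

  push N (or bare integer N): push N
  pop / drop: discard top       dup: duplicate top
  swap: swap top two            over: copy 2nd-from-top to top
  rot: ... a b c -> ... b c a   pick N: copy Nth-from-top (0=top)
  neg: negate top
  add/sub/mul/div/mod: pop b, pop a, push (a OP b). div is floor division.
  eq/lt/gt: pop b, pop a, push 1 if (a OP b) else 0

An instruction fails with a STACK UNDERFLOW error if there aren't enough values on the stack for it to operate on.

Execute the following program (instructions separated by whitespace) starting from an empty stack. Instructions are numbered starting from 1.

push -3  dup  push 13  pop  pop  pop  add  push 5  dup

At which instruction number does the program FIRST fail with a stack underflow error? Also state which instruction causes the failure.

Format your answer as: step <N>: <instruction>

Answer: step 7: add

Derivation:
Step 1 ('push -3'): stack = [-3], depth = 1
Step 2 ('dup'): stack = [-3, -3], depth = 2
Step 3 ('push 13'): stack = [-3, -3, 13], depth = 3
Step 4 ('pop'): stack = [-3, -3], depth = 2
Step 5 ('pop'): stack = [-3], depth = 1
Step 6 ('pop'): stack = [], depth = 0
Step 7 ('add'): needs 2 value(s) but depth is 0 — STACK UNDERFLOW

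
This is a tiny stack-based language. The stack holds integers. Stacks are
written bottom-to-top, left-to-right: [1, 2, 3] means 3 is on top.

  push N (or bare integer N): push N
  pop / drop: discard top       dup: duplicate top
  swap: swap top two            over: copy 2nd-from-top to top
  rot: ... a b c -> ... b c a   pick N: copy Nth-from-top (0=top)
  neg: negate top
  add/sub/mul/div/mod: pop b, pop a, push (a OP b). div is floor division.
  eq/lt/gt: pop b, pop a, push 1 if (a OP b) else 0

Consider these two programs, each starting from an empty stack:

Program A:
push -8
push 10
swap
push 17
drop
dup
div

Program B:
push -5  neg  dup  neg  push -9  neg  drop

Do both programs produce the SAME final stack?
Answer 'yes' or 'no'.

Answer: no

Derivation:
Program A trace:
  After 'push -8': [-8]
  After 'push 10': [-8, 10]
  After 'swap': [10, -8]
  After 'push 17': [10, -8, 17]
  After 'drop': [10, -8]
  After 'dup': [10, -8, -8]
  After 'div': [10, 1]
Program A final stack: [10, 1]

Program B trace:
  After 'push -5': [-5]
  After 'neg': [5]
  After 'dup': [5, 5]
  After 'neg': [5, -5]
  After 'push -9': [5, -5, -9]
  After 'neg': [5, -5, 9]
  After 'drop': [5, -5]
Program B final stack: [5, -5]
Same: no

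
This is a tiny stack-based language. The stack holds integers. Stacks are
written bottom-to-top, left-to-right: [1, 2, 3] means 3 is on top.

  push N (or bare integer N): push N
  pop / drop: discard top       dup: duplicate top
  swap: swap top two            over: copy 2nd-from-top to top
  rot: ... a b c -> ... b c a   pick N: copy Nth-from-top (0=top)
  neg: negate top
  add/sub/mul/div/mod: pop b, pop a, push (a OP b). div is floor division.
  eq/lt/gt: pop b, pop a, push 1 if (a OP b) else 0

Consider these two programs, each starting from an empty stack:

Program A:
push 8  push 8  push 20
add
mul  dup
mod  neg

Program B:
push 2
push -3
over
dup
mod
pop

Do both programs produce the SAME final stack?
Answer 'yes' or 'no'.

Program A trace:
  After 'push 8': [8]
  After 'push 8': [8, 8]
  After 'push 20': [8, 8, 20]
  After 'add': [8, 28]
  After 'mul': [224]
  After 'dup': [224, 224]
  After 'mod': [0]
  After 'neg': [0]
Program A final stack: [0]

Program B trace:
  After 'push 2': [2]
  After 'push -3': [2, -3]
  After 'over': [2, -3, 2]
  After 'dup': [2, -3, 2, 2]
  After 'mod': [2, -3, 0]
  After 'pop': [2, -3]
Program B final stack: [2, -3]
Same: no

Answer: no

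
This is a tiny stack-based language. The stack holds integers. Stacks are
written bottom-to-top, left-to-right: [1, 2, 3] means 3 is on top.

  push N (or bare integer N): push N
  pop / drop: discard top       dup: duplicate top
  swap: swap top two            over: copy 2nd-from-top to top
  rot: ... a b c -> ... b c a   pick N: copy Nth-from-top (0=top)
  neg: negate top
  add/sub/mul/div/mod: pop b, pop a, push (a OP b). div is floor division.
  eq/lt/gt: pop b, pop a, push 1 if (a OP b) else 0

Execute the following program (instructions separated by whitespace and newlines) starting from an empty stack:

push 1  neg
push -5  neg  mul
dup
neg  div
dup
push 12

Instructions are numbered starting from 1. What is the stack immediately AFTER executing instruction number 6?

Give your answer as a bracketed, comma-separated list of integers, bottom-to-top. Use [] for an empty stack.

Answer: [-5, -5]

Derivation:
Step 1 ('push 1'): [1]
Step 2 ('neg'): [-1]
Step 3 ('push -5'): [-1, -5]
Step 4 ('neg'): [-1, 5]
Step 5 ('mul'): [-5]
Step 6 ('dup'): [-5, -5]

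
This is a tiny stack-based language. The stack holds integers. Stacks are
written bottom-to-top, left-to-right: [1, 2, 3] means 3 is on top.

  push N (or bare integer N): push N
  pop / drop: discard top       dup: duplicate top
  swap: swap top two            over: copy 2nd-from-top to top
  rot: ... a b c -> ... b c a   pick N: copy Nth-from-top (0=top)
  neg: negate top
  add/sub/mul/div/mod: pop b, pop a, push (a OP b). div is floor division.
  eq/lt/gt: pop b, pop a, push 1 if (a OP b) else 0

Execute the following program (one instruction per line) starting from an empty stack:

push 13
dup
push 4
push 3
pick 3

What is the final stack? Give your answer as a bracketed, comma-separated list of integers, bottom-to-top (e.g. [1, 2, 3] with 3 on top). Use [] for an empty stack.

After 'push 13': [13]
After 'dup': [13, 13]
After 'push 4': [13, 13, 4]
After 'push 3': [13, 13, 4, 3]
After 'pick 3': [13, 13, 4, 3, 13]

Answer: [13, 13, 4, 3, 13]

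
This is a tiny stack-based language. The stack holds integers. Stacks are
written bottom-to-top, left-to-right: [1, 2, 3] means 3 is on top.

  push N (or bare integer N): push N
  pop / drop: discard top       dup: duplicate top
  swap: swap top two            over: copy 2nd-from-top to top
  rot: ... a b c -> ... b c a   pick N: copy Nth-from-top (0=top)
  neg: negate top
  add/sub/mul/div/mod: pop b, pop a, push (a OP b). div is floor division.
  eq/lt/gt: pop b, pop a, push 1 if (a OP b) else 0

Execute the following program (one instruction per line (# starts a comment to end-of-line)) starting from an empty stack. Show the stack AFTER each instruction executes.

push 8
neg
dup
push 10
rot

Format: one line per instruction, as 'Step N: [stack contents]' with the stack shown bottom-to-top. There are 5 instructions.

Step 1: [8]
Step 2: [-8]
Step 3: [-8, -8]
Step 4: [-8, -8, 10]
Step 5: [-8, 10, -8]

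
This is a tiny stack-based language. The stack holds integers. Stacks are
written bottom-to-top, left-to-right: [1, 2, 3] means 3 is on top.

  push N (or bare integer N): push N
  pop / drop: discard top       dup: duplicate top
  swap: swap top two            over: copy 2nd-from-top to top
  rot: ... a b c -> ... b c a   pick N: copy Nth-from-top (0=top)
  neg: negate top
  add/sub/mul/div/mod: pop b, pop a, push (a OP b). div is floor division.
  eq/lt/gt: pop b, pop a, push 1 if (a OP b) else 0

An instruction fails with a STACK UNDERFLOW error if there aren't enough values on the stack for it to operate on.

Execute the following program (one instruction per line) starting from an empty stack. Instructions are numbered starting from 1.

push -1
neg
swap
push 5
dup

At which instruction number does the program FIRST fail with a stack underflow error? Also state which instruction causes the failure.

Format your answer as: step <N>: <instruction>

Answer: step 3: swap

Derivation:
Step 1 ('push -1'): stack = [-1], depth = 1
Step 2 ('neg'): stack = [1], depth = 1
Step 3 ('swap'): needs 2 value(s) but depth is 1 — STACK UNDERFLOW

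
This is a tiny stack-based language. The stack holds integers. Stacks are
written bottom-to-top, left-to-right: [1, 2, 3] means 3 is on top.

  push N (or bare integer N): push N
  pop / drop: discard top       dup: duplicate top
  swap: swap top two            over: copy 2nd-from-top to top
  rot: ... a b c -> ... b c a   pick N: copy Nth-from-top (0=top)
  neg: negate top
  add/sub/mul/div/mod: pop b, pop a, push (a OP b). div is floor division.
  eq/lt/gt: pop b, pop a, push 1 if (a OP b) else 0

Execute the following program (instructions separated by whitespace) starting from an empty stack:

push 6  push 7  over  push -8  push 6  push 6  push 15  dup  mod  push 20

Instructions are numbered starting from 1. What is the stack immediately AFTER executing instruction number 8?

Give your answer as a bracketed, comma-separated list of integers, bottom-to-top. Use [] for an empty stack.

Answer: [6, 7, 6, -8, 6, 6, 15, 15]

Derivation:
Step 1 ('push 6'): [6]
Step 2 ('push 7'): [6, 7]
Step 3 ('over'): [6, 7, 6]
Step 4 ('push -8'): [6, 7, 6, -8]
Step 5 ('push 6'): [6, 7, 6, -8, 6]
Step 6 ('push 6'): [6, 7, 6, -8, 6, 6]
Step 7 ('push 15'): [6, 7, 6, -8, 6, 6, 15]
Step 8 ('dup'): [6, 7, 6, -8, 6, 6, 15, 15]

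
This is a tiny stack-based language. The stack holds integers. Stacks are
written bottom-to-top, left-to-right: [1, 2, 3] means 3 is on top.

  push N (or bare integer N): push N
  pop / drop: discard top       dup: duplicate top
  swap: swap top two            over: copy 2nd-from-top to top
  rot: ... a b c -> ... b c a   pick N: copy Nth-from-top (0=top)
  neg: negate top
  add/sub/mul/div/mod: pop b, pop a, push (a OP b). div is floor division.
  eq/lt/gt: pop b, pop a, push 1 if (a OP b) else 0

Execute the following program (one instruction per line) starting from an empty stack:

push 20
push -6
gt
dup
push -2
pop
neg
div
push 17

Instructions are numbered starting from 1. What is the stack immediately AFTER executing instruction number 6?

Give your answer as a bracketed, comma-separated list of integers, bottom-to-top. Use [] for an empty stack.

Answer: [1, 1]

Derivation:
Step 1 ('push 20'): [20]
Step 2 ('push -6'): [20, -6]
Step 3 ('gt'): [1]
Step 4 ('dup'): [1, 1]
Step 5 ('push -2'): [1, 1, -2]
Step 6 ('pop'): [1, 1]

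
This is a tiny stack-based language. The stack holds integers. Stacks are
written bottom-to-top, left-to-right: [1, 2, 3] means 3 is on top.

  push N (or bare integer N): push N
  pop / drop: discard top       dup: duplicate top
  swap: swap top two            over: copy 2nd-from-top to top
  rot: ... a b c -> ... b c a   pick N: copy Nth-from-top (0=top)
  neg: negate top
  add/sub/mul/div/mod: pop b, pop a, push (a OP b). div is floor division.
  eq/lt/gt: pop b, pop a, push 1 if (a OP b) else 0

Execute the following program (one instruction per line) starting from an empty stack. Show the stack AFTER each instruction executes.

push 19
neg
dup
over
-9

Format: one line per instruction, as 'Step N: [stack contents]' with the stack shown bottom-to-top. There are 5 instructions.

Step 1: [19]
Step 2: [-19]
Step 3: [-19, -19]
Step 4: [-19, -19, -19]
Step 5: [-19, -19, -19, -9]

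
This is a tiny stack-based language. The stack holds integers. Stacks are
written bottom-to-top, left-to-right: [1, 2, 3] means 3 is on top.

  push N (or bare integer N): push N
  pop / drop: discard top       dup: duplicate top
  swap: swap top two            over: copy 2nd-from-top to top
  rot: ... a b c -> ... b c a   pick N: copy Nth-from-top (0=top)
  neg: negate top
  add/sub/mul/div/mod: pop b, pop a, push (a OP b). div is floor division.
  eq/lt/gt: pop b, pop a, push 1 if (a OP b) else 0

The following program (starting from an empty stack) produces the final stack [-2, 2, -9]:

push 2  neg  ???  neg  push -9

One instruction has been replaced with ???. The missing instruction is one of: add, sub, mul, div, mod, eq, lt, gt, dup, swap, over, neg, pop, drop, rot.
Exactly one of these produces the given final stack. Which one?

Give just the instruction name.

Answer: dup

Derivation:
Stack before ???: [-2]
Stack after ???:  [-2, -2]
The instruction that transforms [-2] -> [-2, -2] is: dup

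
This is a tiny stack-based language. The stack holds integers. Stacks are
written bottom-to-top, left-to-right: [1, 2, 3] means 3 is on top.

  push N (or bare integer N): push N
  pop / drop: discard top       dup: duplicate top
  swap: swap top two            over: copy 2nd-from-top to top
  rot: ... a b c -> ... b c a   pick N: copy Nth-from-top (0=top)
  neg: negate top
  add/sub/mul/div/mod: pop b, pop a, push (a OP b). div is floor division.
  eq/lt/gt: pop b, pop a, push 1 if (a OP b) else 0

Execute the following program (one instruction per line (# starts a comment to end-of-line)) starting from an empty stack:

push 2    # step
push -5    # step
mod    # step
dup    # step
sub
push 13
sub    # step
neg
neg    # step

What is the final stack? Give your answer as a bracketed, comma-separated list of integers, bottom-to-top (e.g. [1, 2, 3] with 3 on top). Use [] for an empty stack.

Answer: [-13]

Derivation:
After 'push 2': [2]
After 'push -5': [2, -5]
After 'mod': [-3]
After 'dup': [-3, -3]
After 'sub': [0]
After 'push 13': [0, 13]
After 'sub': [-13]
After 'neg': [13]
After 'neg': [-13]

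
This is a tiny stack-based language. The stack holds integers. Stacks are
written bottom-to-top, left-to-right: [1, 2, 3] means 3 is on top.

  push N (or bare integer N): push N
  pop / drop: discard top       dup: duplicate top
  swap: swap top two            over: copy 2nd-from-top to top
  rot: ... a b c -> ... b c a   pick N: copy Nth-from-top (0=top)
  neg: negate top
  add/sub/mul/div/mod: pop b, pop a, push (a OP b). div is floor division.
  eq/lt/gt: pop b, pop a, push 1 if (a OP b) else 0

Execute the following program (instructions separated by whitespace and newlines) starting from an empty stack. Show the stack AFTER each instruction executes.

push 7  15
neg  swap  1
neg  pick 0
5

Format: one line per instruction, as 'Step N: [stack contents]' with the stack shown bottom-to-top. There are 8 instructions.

Step 1: [7]
Step 2: [7, 15]
Step 3: [7, -15]
Step 4: [-15, 7]
Step 5: [-15, 7, 1]
Step 6: [-15, 7, -1]
Step 7: [-15, 7, -1, -1]
Step 8: [-15, 7, -1, -1, 5]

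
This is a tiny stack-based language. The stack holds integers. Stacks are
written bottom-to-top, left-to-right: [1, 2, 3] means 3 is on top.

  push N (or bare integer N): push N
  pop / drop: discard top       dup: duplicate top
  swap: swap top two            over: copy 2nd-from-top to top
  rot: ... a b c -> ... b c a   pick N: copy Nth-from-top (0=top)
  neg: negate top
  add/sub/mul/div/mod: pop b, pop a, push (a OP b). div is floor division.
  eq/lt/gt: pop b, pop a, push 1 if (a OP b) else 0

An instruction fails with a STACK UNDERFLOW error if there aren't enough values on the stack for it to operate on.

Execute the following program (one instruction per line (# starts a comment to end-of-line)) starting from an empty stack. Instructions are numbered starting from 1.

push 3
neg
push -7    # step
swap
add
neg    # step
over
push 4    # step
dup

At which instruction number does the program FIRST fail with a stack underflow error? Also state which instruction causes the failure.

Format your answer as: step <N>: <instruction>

Step 1 ('push 3'): stack = [3], depth = 1
Step 2 ('neg'): stack = [-3], depth = 1
Step 3 ('push -7'): stack = [-3, -7], depth = 2
Step 4 ('swap'): stack = [-7, -3], depth = 2
Step 5 ('add'): stack = [-10], depth = 1
Step 6 ('neg'): stack = [10], depth = 1
Step 7 ('over'): needs 2 value(s) but depth is 1 — STACK UNDERFLOW

Answer: step 7: over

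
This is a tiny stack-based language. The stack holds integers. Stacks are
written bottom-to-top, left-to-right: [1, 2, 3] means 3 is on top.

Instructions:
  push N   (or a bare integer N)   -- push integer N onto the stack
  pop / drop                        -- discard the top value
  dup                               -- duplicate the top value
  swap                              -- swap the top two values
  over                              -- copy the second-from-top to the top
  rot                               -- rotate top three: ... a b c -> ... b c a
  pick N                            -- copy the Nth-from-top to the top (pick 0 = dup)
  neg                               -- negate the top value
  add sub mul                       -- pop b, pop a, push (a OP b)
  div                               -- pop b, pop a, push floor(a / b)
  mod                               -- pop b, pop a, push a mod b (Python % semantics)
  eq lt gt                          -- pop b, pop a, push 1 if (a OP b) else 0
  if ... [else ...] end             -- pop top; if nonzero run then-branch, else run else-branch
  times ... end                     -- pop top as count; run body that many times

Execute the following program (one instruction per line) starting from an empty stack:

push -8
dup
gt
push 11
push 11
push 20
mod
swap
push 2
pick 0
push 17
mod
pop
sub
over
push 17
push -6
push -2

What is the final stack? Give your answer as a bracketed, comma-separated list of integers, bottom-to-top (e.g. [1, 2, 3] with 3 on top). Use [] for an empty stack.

Answer: [0, 11, 9, 11, 17, -6, -2]

Derivation:
After 'push -8': [-8]
After 'dup': [-8, -8]
After 'gt': [0]
After 'push 11': [0, 11]
After 'push 11': [0, 11, 11]
After 'push 20': [0, 11, 11, 20]
After 'mod': [0, 11, 11]
After 'swap': [0, 11, 11]
After 'push 2': [0, 11, 11, 2]
After 'pick 0': [0, 11, 11, 2, 2]
After 'push 17': [0, 11, 11, 2, 2, 17]
After 'mod': [0, 11, 11, 2, 2]
After 'pop': [0, 11, 11, 2]
After 'sub': [0, 11, 9]
After 'over': [0, 11, 9, 11]
After 'push 17': [0, 11, 9, 11, 17]
After 'push -6': [0, 11, 9, 11, 17, -6]
After 'push -2': [0, 11, 9, 11, 17, -6, -2]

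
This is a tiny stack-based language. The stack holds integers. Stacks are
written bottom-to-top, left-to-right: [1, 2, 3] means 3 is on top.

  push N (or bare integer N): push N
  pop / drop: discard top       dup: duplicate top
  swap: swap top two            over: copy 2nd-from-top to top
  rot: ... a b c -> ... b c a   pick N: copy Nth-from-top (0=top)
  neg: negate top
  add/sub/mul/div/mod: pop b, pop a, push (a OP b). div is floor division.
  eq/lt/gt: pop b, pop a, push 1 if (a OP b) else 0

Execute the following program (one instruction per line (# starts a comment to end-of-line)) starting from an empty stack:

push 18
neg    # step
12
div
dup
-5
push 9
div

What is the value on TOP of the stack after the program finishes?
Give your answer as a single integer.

Answer: -1

Derivation:
After 'push 18': [18]
After 'neg': [-18]
After 'push 12': [-18, 12]
After 'div': [-2]
After 'dup': [-2, -2]
After 'push -5': [-2, -2, -5]
After 'push 9': [-2, -2, -5, 9]
After 'div': [-2, -2, -1]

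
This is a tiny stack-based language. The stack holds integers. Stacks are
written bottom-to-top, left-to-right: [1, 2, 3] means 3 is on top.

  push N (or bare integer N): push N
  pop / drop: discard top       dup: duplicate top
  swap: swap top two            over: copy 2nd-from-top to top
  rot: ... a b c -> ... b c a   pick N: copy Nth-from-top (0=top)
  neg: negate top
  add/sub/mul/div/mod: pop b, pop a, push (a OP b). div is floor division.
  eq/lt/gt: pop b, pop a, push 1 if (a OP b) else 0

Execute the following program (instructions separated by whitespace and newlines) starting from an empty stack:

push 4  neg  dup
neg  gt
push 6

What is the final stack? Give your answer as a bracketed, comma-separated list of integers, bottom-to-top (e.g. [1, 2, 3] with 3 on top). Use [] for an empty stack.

Answer: [0, 6]

Derivation:
After 'push 4': [4]
After 'neg': [-4]
After 'dup': [-4, -4]
After 'neg': [-4, 4]
After 'gt': [0]
After 'push 6': [0, 6]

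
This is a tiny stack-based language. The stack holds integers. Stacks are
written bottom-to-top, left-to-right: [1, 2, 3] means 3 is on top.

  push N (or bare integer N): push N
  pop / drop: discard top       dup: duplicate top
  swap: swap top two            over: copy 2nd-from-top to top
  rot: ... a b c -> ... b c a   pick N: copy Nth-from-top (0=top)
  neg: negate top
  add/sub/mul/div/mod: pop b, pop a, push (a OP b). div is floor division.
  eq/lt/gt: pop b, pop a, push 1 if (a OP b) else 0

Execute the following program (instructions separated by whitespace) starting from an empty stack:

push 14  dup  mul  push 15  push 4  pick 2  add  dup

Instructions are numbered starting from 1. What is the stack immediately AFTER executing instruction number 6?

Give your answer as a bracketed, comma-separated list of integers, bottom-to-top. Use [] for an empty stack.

Answer: [196, 15, 4, 196]

Derivation:
Step 1 ('push 14'): [14]
Step 2 ('dup'): [14, 14]
Step 3 ('mul'): [196]
Step 4 ('push 15'): [196, 15]
Step 5 ('push 4'): [196, 15, 4]
Step 6 ('pick 2'): [196, 15, 4, 196]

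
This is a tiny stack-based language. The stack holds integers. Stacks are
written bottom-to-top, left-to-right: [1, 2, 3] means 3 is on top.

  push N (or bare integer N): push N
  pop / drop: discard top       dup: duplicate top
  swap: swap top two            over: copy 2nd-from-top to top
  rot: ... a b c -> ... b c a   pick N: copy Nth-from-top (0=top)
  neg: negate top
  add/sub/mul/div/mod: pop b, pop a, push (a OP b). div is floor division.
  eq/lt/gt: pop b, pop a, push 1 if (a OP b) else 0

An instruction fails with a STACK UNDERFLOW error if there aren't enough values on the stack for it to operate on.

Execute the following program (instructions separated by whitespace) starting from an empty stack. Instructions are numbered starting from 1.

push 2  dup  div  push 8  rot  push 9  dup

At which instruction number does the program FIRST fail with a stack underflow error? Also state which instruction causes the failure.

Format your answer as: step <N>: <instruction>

Step 1 ('push 2'): stack = [2], depth = 1
Step 2 ('dup'): stack = [2, 2], depth = 2
Step 3 ('div'): stack = [1], depth = 1
Step 4 ('push 8'): stack = [1, 8], depth = 2
Step 5 ('rot'): needs 3 value(s) but depth is 2 — STACK UNDERFLOW

Answer: step 5: rot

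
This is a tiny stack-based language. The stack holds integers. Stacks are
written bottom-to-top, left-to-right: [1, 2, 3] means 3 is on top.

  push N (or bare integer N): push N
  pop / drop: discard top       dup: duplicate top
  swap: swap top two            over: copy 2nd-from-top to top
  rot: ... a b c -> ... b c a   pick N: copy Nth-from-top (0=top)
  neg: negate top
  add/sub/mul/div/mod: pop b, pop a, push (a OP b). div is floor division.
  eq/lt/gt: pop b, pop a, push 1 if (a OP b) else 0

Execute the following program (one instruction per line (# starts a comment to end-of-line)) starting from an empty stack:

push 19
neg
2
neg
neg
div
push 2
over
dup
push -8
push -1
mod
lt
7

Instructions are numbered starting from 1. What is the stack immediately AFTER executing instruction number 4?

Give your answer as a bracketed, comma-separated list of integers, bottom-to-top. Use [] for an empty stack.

Answer: [-19, -2]

Derivation:
Step 1 ('push 19'): [19]
Step 2 ('neg'): [-19]
Step 3 ('2'): [-19, 2]
Step 4 ('neg'): [-19, -2]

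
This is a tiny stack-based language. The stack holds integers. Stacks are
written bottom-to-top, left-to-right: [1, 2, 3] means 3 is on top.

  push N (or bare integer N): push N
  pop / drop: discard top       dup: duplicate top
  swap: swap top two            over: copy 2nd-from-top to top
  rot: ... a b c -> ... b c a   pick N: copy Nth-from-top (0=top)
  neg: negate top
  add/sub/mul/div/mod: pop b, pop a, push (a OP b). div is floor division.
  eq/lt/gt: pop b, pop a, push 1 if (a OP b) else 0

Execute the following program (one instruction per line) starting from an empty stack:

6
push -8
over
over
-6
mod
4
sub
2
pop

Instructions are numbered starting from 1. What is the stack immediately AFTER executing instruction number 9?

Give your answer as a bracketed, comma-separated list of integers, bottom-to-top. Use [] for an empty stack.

Answer: [6, -8, 6, -6, 2]

Derivation:
Step 1 ('6'): [6]
Step 2 ('push -8'): [6, -8]
Step 3 ('over'): [6, -8, 6]
Step 4 ('over'): [6, -8, 6, -8]
Step 5 ('-6'): [6, -8, 6, -8, -6]
Step 6 ('mod'): [6, -8, 6, -2]
Step 7 ('4'): [6, -8, 6, -2, 4]
Step 8 ('sub'): [6, -8, 6, -6]
Step 9 ('2'): [6, -8, 6, -6, 2]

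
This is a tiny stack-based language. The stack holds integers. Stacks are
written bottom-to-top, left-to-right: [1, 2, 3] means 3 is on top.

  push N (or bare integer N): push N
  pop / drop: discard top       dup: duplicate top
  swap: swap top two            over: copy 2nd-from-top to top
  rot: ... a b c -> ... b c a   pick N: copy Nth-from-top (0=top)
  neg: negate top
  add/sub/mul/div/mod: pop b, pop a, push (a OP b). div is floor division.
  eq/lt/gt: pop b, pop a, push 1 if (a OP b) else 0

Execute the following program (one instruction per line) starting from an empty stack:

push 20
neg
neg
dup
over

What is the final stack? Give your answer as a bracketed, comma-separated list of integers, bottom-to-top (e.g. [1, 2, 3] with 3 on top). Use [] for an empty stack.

Answer: [20, 20, 20]

Derivation:
After 'push 20': [20]
After 'neg': [-20]
After 'neg': [20]
After 'dup': [20, 20]
After 'over': [20, 20, 20]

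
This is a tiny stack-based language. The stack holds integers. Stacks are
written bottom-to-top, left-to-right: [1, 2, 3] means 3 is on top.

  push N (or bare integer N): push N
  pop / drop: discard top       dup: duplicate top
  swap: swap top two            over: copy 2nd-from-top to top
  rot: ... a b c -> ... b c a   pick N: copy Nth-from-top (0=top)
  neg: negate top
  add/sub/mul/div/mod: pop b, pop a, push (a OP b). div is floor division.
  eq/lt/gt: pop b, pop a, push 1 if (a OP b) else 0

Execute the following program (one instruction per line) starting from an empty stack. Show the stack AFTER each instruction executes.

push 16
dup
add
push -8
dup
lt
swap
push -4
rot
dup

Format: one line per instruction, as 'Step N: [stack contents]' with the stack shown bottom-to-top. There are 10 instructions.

Step 1: [16]
Step 2: [16, 16]
Step 3: [32]
Step 4: [32, -8]
Step 5: [32, -8, -8]
Step 6: [32, 0]
Step 7: [0, 32]
Step 8: [0, 32, -4]
Step 9: [32, -4, 0]
Step 10: [32, -4, 0, 0]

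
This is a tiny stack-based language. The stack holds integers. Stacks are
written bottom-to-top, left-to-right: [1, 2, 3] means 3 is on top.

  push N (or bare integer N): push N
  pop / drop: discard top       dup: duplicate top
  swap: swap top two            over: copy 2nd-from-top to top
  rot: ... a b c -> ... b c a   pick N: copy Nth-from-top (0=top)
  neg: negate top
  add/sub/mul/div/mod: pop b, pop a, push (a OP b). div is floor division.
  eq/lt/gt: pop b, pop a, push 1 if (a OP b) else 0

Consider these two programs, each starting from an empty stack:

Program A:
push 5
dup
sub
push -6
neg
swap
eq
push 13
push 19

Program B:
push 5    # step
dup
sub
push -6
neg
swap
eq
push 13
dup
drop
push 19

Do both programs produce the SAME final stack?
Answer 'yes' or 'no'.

Answer: yes

Derivation:
Program A trace:
  After 'push 5': [5]
  After 'dup': [5, 5]
  After 'sub': [0]
  After 'push -6': [0, -6]
  After 'neg': [0, 6]
  After 'swap': [6, 0]
  After 'eq': [0]
  After 'push 13': [0, 13]
  After 'push 19': [0, 13, 19]
Program A final stack: [0, 13, 19]

Program B trace:
  After 'push 5': [5]
  After 'dup': [5, 5]
  After 'sub': [0]
  After 'push -6': [0, -6]
  After 'neg': [0, 6]
  After 'swap': [6, 0]
  After 'eq': [0]
  After 'push 13': [0, 13]
  After 'dup': [0, 13, 13]
  After 'drop': [0, 13]
  After 'push 19': [0, 13, 19]
Program B final stack: [0, 13, 19]
Same: yes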